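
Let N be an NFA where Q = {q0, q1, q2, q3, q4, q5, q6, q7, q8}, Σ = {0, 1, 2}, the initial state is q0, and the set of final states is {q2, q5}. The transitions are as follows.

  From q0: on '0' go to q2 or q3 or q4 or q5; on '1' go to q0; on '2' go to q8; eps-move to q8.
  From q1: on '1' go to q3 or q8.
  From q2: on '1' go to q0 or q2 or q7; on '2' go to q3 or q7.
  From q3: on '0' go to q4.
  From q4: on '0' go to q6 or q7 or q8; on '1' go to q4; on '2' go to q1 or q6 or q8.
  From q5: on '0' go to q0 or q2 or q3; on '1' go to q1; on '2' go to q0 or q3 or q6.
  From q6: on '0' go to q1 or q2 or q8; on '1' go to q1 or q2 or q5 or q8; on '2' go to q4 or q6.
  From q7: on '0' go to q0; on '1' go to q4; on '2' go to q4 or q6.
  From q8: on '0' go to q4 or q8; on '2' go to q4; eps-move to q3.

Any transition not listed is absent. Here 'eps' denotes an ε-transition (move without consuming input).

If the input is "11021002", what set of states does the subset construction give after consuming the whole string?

{q0, q1, q3, q4, q6, q7, q8}

Start: ε-closure({q0}) = {q0, q3, q8}.
Read '1': q0→{q0}, q3→∅, q8→∅; union {q0}; ε-closure = {q0, q3, q8}.
Read '1': q0→{q0}, q3→∅, q8→∅; union {q0}; ε-closure = {q0, q3, q8}.
Read '0': q0→{q2, q3, q4, q5}, q3→{q4}, q8→{q4, q8}; now {q2, q3, q4, q5, q8}.
Read '2': q2→{q3, q7}, q3→∅, q4→{q1, q6, q8}, q5→{q0, q3, q6}, q8→{q4}; now {q0, q1, q3, q4, q6, q7, q8}.
Read '1': q0→{q0}, q1→{q3, q8}, q3→∅, q4→{q4}, q6→{q1, q2, q5, q8}, q7→{q4}, q8→∅; now {q0, q1, q2, q3, q4, q5, q8}.
Read '0': q0→{q2, q3, q4, q5}, q1→∅, q2→∅, q3→{q4}, q4→{q6, q7, q8}, q5→{q0, q2, q3}, q8→{q4, q8}; now {q0, q2, q3, q4, q5, q6, q7, q8}.
Read '0': q0→{q2, q3, q4, q5}, q2→∅, q3→{q4}, q4→{q6, q7, q8}, q5→{q0, q2, q3}, q6→{q1, q2, q8}, q7→{q0}, q8→{q4, q8}; now {q0, q1, q2, q3, q4, q5, q6, q7, q8}.
Read '2': q0→{q8}, q1→∅, q2→{q3, q7}, q3→∅, q4→{q1, q6, q8}, q5→{q0, q3, q6}, q6→{q4, q6}, q7→{q4, q6}, q8→{q4}; now {q0, q1, q3, q4, q6, q7, q8}.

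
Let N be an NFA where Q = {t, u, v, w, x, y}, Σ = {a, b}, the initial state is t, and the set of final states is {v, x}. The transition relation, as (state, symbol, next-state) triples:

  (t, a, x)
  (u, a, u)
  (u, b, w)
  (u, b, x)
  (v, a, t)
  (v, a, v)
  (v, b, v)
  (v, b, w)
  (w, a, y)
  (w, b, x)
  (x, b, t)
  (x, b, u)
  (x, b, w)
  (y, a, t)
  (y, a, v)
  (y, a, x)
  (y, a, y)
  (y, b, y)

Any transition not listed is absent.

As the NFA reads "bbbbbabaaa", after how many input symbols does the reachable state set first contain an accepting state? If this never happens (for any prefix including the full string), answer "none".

Start in {t}.
Read 'b': t→∅; now ∅.
The set is empty and remains empty for the remaining 9 symbols.
No reachable set along the way intersects F.

none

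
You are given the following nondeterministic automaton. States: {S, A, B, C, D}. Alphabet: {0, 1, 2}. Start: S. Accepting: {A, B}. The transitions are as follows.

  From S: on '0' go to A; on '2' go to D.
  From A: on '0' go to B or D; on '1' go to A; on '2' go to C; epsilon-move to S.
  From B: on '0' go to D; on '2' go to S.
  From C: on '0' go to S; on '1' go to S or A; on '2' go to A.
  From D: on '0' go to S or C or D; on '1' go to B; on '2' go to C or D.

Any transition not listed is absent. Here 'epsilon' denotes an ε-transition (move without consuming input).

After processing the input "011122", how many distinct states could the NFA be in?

Start in {S}.
Read '0': S→{A}; union {A}; ε-closure = {S, A}.
Read '1': S→∅, A→{A}; union {A}; ε-closure = {S, A}.
Read '1': S→∅, A→{A}; union {A}; ε-closure = {S, A}.
Read '1': S→∅, A→{A}; union {A}; ε-closure = {S, A}.
Read '2': S→{D}, A→{C}; now {C, D}.
Read '2': C→{A}, D→{C, D}; union {A, C, D}; ε-closure = {S, A, C, D}.
That set has 4 states.

4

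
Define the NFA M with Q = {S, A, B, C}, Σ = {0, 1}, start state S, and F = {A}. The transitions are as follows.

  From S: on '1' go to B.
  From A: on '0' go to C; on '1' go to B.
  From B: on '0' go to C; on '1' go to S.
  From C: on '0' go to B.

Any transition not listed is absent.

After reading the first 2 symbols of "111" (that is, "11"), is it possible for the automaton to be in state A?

No

Start in {S}.
Read '1': S→{B}; now {B}.
Read '1': B→{S}; now {S}.
State A is not in {S}.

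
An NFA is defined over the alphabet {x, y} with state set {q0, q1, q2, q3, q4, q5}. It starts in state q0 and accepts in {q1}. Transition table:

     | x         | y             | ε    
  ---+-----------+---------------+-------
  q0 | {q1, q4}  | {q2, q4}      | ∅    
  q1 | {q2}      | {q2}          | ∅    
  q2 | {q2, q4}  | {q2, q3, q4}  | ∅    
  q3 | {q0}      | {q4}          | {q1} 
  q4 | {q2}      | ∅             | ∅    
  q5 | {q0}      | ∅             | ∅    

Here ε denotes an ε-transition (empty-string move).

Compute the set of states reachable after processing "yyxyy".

{q1, q2, q3, q4}

Start in {q0}.
Read 'y': q0→{q2, q4}; now {q2, q4}.
Read 'y': q2→{q2, q3, q4}, q4→∅; union {q2, q3, q4}; ε-closure = {q1, q2, q3, q4}.
Read 'x': q1→{q2}, q2→{q2, q4}, q3→{q0}, q4→{q2}; now {q0, q2, q4}.
Read 'y': q0→{q2, q4}, q2→{q2, q3, q4}, q4→∅; union {q2, q3, q4}; ε-closure = {q1, q2, q3, q4}.
Read 'y': q1→{q2}, q2→{q2, q3, q4}, q3→{q4}, q4→∅; union {q2, q3, q4}; ε-closure = {q1, q2, q3, q4}.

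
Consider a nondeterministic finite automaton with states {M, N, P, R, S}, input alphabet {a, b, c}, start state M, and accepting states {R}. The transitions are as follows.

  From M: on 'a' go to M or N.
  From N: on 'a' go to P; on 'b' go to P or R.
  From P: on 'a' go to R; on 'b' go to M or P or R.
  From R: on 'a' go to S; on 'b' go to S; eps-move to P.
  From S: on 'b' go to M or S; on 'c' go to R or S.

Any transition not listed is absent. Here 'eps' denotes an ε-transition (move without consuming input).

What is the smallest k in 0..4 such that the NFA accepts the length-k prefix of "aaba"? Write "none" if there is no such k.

3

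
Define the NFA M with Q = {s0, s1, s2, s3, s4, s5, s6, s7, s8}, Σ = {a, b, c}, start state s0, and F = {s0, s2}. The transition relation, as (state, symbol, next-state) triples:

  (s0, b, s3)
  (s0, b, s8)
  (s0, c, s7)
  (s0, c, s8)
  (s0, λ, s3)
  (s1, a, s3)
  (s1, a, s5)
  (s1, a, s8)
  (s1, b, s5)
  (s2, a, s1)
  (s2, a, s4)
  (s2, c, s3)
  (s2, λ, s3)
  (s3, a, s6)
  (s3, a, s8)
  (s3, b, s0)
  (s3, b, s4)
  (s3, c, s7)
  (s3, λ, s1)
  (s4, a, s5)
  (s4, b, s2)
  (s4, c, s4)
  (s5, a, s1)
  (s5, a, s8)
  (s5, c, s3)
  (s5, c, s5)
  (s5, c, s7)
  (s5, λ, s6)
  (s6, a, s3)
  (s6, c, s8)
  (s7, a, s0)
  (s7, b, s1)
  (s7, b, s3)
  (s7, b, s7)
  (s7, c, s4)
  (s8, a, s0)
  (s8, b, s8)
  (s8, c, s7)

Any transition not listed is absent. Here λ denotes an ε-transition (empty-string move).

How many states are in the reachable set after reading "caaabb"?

8

Start: ε-closure({s0}) = {s0, s1, s3}.
Read 'c': s0→{s7, s8}, s1→∅, s3→{s7}; now {s7, s8}.
Read 'a': s7→{s0}, s8→{s0}; union {s0}; ε-closure = {s0, s1, s3}.
Read 'a': s0→∅, s1→{s3, s5, s8}, s3→{s6, s8}; union {s3, s5, s6, s8}; ε-closure = {s1, s3, s5, s6, s8}.
Read 'a': s1→{s3, s5, s8}, s3→{s6, s8}, s5→{s1, s8}, s6→{s3}, s8→{s0}; now {s0, s1, s3, s5, s6, s8}.
Read 'b': s0→{s3, s8}, s1→{s5}, s3→{s0, s4}, s5→∅, s6→∅, s8→{s8}; union {s0, s3, s4, s5, s8}; ε-closure = {s0, s1, s3, s4, s5, s6, s8}.
Read 'b': s0→{s3, s8}, s1→{s5}, s3→{s0, s4}, s4→{s2}, s5→∅, s6→∅, s8→{s8}; union {s0, s2, s3, s4, s5, s8}; ε-closure = {s0, s1, s2, s3, s4, s5, s6, s8}.
That set has 8 states.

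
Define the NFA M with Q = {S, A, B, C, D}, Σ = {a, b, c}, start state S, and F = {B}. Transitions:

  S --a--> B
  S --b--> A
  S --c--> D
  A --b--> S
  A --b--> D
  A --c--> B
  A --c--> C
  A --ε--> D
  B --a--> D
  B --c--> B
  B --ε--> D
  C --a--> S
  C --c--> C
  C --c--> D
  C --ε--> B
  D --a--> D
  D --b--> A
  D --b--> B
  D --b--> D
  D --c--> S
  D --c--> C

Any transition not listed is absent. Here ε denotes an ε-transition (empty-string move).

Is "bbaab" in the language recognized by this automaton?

Yes

Start in {S}.
Read 'b': S→{A}; union {A}; ε-closure = {A, D}.
Read 'b': A→{S, D}, D→{A, B, D}; now {S, A, B, D}.
Read 'a': S→{B}, A→∅, B→{D}, D→{D}; now {B, D}.
Read 'a': B→{D}, D→{D}; now {D}.
Read 'b': D→{A, B, D}; now {A, B, D}.
The final set {A, B, D} contains the accepting state B.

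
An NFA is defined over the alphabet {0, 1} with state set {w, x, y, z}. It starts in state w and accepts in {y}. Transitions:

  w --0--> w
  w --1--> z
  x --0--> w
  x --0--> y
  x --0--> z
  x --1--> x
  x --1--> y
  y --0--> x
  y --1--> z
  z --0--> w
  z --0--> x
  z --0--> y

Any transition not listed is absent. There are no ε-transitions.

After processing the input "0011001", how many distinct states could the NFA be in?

Start in {w}.
Read '0': w→{w}; now {w}.
Read '0': w→{w}; now {w}.
Read '1': w→{z}; now {z}.
Read '1': z→∅; now ∅.
The set is empty and remains empty for the remaining 3 symbols.
That set has 0 states.

0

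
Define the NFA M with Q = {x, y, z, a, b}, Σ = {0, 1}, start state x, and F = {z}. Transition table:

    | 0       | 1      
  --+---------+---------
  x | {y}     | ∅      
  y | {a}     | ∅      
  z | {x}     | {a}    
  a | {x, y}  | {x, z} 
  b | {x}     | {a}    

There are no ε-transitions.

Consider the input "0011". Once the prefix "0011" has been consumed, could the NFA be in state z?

Start in {x}.
Read '0': {x} → {y}.
Read '0': {y} → {a}.
Read '1': {a} → {x, z}.
Read '1': {x, z} → {a}.
State z is not in {a}.

No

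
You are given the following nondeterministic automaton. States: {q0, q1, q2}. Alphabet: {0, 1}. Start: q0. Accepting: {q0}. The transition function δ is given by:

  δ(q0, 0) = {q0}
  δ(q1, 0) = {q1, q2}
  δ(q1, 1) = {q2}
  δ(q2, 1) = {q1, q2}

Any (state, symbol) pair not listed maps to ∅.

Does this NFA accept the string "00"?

Yes

Start in {q0}.
Read '0': {q0} → {q0}.
Read '0': {q0} → {q0}.
The final set {q0} contains the accepting state q0.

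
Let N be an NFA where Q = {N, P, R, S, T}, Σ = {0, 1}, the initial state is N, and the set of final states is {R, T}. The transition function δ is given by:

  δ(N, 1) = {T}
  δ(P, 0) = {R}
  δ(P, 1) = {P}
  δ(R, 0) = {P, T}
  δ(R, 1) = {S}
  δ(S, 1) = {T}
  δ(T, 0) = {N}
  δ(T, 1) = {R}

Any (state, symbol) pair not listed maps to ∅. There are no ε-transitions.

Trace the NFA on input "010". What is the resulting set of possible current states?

∅

Start in {N}.
Read '0': {N} → ∅.
The set is empty and remains empty for the remaining 2 symbols.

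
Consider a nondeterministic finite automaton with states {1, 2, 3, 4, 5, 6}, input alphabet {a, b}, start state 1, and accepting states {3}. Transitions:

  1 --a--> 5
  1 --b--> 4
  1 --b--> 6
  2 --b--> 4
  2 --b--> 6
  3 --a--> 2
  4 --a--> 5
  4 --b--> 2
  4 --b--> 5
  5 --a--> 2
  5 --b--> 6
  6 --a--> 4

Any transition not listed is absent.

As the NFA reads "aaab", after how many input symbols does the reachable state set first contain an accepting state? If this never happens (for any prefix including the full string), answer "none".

Start in {1}.
Read 'a': {1} → {5}.
Read 'a': {5} → {2}.
Read 'a': {2} → ∅.
The set is empty and remains empty for the remaining 1 symbol.
No reachable set along the way intersects F.

none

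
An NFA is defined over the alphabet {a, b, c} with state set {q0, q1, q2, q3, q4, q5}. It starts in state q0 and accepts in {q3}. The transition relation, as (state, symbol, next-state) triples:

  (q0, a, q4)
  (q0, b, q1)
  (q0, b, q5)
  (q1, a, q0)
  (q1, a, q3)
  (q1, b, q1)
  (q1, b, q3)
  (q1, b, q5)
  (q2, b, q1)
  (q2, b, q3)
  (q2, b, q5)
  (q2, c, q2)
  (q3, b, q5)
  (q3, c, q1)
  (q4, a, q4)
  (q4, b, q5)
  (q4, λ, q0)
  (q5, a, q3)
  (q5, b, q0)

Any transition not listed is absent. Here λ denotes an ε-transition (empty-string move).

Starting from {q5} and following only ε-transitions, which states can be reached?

{q5}

Begin with {q5}.
No ε-moves leave this set, so the closure equals the set itself.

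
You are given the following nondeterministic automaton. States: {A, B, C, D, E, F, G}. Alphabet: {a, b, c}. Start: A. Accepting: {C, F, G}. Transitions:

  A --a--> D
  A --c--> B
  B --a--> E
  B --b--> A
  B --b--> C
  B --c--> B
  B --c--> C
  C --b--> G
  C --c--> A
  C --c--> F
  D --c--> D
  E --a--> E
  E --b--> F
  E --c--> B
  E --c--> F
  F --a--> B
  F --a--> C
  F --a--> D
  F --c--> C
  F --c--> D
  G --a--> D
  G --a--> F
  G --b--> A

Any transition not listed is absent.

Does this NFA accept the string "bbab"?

Start in {A}.
Read 'b': {A} → ∅.
The set is empty and remains empty for the remaining 3 symbols.
The final set ∅ contains no accepting state.

No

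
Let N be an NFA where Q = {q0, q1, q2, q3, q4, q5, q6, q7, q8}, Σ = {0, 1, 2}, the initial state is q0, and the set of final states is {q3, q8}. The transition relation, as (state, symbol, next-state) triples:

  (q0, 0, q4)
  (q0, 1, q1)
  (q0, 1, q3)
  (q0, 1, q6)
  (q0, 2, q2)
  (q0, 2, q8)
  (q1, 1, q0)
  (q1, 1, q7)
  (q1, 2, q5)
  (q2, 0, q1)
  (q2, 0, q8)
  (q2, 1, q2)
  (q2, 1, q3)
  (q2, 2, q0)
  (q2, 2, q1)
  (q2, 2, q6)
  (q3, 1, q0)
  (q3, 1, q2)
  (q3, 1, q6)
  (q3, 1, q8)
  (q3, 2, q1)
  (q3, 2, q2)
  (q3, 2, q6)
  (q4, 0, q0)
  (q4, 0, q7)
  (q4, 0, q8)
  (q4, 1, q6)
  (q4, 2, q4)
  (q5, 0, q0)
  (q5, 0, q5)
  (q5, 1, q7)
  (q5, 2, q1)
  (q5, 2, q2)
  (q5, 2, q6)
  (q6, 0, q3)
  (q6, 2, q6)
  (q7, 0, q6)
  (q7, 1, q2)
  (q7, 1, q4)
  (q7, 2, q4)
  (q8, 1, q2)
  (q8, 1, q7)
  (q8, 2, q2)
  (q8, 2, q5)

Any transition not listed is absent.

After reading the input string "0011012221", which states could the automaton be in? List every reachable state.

Start in {q0}.
Read '0': q0→{q4}; now {q4}.
Read '0': q4→{q0, q7, q8}; now {q0, q7, q8}.
Read '1': q0→{q1, q3, q6}, q7→{q2, q4}, q8→{q2, q7}; now {q1, q2, q3, q4, q6, q7}.
Read '1': q1→{q0, q7}, q2→{q2, q3}, q3→{q0, q2, q6, q8}, q4→{q6}, q6→∅, q7→{q2, q4}; now {q0, q2, q3, q4, q6, q7, q8}.
Read '0': q0→{q4}, q2→{q1, q8}, q3→∅, q4→{q0, q7, q8}, q6→{q3}, q7→{q6}, q8→∅; now {q0, q1, q3, q4, q6, q7, q8}.
Read '1': q0→{q1, q3, q6}, q1→{q0, q7}, q3→{q0, q2, q6, q8}, q4→{q6}, q6→∅, q7→{q2, q4}, q8→{q2, q7}; now {q0, q1, q2, q3, q4, q6, q7, q8}.
Read '2': q0→{q2, q8}, q1→{q5}, q2→{q0, q1, q6}, q3→{q1, q2, q6}, q4→{q4}, q6→{q6}, q7→{q4}, q8→{q2, q5}; now {q0, q1, q2, q4, q5, q6, q8}.
Read '2': q0→{q2, q8}, q1→{q5}, q2→{q0, q1, q6}, q4→{q4}, q5→{q1, q2, q6}, q6→{q6}, q8→{q2, q5}; now {q0, q1, q2, q4, q5, q6, q8}.
Read '2': q0→{q2, q8}, q1→{q5}, q2→{q0, q1, q6}, q4→{q4}, q5→{q1, q2, q6}, q6→{q6}, q8→{q2, q5}; now {q0, q1, q2, q4, q5, q6, q8}.
Read '1': q0→{q1, q3, q6}, q1→{q0, q7}, q2→{q2, q3}, q4→{q6}, q5→{q7}, q6→∅, q8→{q2, q7}; now {q0, q1, q2, q3, q6, q7}.

{q0, q1, q2, q3, q6, q7}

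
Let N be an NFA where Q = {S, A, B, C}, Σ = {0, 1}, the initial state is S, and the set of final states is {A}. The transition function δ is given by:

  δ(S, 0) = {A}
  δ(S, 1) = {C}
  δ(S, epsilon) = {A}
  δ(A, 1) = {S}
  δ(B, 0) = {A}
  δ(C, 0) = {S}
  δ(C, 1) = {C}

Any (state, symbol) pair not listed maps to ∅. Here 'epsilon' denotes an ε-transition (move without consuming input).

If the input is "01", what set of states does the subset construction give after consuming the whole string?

{S, A}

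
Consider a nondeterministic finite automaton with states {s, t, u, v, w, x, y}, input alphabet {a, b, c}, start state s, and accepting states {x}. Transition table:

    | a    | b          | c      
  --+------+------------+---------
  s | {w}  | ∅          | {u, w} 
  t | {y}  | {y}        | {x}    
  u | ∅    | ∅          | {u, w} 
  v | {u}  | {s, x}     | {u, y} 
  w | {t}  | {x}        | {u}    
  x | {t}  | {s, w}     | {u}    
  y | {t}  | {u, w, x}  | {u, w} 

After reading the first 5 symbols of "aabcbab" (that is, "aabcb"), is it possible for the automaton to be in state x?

Start in {s}.
Read 'a': s→{w}; now {w}.
Read 'a': w→{t}; now {t}.
Read 'b': t→{y}; now {y}.
Read 'c': y→{u, w}; now {u, w}.
Read 'b': u→∅, w→{x}; now {x}.
State x is in {x}.

Yes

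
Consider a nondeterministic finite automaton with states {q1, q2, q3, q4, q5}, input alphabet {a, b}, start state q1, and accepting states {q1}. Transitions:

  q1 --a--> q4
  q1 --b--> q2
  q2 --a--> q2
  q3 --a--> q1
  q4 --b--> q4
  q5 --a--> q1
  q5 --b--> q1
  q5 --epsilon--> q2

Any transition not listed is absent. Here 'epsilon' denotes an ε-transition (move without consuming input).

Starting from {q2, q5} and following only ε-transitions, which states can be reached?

Begin with {q2, q5}.
No ε-moves leave this set, so the closure equals the set itself.

{q2, q5}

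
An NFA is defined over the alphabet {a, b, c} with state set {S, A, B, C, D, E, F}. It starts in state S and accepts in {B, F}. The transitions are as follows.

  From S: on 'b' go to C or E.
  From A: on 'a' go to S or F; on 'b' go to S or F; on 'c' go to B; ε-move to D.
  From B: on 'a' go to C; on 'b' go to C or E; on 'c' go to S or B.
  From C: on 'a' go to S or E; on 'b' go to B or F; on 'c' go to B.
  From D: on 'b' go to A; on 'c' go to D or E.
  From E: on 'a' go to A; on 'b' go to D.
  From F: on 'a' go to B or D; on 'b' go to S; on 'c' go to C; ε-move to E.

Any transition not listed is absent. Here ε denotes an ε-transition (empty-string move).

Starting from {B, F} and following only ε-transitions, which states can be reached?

{B, E, F}

Begin with {B, F}.
ε-move F → E; add E.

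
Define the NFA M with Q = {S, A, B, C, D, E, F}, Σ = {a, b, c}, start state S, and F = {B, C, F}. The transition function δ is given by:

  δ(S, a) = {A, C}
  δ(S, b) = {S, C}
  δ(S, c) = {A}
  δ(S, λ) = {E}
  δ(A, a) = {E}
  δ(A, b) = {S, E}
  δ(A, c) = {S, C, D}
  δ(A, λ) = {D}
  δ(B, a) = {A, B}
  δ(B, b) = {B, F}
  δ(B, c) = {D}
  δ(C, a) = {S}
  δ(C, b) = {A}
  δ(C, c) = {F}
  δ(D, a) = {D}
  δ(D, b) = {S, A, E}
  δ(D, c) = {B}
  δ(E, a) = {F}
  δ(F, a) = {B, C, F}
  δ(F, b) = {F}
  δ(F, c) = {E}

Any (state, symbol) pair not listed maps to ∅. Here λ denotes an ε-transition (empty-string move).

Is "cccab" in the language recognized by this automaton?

Yes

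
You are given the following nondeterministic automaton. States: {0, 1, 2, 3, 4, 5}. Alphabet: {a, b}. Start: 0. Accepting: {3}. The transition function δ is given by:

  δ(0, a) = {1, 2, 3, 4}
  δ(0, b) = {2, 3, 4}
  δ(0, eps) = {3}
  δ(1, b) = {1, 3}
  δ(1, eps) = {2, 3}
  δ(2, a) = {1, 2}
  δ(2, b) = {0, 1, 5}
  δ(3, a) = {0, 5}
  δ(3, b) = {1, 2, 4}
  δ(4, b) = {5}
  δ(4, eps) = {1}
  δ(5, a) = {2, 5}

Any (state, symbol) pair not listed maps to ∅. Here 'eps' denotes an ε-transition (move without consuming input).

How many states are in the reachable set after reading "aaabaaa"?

Start: ε-closure({0}) = {0, 3}.
Read 'a': {0, 3} → {0, 1, 2, 3, 4, 5}.
Read 'a': {0, 1, 2, 3, 4, 5} → {0, 1, 2, 3, 4, 5}.
Read 'a': {0, 1, 2, 3, 4, 5} → {0, 1, 2, 3, 4, 5}.
Read 'b': {0, 1, 2, 3, 4, 5} → {0, 1, 2, 3, 4, 5}.
Read 'a': {0, 1, 2, 3, 4, 5} → {0, 1, 2, 3, 4, 5}.
Read 'a': {0, 1, 2, 3, 4, 5} → {0, 1, 2, 3, 4, 5}.
Read 'a': {0, 1, 2, 3, 4, 5} → {0, 1, 2, 3, 4, 5}.
That set has 6 states.

6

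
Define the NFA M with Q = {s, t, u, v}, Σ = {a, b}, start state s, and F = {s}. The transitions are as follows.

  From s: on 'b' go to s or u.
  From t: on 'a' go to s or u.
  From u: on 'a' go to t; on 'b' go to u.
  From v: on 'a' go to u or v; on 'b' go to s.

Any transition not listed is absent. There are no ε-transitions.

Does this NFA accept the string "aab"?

Start in {s}.
Read 'a': s→∅; now ∅.
The set is empty and remains empty for the remaining 2 symbols.
The final set ∅ contains no accepting state.

No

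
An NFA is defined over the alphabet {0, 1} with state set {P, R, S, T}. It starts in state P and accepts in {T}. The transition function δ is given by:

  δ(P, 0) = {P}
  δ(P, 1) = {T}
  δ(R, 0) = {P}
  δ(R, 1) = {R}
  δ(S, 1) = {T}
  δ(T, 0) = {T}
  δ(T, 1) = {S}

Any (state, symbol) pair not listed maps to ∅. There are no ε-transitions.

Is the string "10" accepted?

Yes

Start in {P}.
Read '1': P→{T}; now {T}.
Read '0': T→{T}; now {T}.
The final set {T} contains the accepting state T.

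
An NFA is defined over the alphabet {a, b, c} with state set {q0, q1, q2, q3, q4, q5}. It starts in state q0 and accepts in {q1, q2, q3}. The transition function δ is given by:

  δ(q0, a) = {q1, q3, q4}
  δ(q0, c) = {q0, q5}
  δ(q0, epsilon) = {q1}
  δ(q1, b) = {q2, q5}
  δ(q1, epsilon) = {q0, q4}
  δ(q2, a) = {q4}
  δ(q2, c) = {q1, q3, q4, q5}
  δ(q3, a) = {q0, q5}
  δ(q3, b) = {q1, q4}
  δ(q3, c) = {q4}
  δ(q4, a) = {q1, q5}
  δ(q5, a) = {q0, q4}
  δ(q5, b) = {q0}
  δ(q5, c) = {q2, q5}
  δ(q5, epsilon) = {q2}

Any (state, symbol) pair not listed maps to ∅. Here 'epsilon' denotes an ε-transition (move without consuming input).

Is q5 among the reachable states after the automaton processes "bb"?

No

Start: ε-closure({q0}) = {q0, q1, q4}.
Read 'b': {q0, q1, q4} → {q2, q5}.
Read 'b': {q2, q5} → {q0, q1, q4}.
State q5 is not in {q0, q1, q4}.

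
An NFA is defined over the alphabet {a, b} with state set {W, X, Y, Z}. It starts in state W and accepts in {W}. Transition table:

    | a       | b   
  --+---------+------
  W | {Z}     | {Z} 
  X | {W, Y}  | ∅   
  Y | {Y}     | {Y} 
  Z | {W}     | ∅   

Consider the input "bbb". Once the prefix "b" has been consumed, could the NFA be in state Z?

Yes

Start in {W}.
Read 'b': {W} → {Z}.
State Z is in {Z}.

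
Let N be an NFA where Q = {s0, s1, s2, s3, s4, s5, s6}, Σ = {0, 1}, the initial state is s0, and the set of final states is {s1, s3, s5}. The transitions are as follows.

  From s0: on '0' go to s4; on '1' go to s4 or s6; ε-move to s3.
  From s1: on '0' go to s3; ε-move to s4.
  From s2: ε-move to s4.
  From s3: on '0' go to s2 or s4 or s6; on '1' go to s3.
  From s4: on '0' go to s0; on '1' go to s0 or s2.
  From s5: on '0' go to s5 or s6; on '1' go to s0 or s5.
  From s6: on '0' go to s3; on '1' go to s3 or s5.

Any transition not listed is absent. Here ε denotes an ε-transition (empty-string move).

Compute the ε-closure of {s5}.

{s5}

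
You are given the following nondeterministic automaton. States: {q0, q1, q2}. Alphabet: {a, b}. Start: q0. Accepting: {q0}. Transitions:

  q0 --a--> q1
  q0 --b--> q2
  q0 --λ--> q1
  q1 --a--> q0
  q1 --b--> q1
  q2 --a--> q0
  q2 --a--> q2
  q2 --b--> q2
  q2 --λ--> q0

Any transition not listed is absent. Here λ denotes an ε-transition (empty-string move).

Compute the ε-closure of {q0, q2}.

{q0, q1, q2}

Begin with {q0, q2}.
ε-move q0 → q1; add q1.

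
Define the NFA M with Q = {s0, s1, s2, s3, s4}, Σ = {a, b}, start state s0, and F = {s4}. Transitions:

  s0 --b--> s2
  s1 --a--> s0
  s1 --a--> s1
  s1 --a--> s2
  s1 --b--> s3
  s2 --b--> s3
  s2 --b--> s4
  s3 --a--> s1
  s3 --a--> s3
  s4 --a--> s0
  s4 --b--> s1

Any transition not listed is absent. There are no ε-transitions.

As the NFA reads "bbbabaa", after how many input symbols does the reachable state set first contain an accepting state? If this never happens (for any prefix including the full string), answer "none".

2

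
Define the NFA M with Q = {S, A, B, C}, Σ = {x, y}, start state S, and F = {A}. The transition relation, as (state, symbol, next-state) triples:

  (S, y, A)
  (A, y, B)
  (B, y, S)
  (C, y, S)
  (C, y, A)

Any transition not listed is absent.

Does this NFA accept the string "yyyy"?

Yes

Start in {S}.
Read 'y': S→{A}; now {A}.
Read 'y': A→{B}; now {B}.
Read 'y': B→{S}; now {S}.
Read 'y': S→{A}; now {A}.
The final set {A} contains the accepting state A.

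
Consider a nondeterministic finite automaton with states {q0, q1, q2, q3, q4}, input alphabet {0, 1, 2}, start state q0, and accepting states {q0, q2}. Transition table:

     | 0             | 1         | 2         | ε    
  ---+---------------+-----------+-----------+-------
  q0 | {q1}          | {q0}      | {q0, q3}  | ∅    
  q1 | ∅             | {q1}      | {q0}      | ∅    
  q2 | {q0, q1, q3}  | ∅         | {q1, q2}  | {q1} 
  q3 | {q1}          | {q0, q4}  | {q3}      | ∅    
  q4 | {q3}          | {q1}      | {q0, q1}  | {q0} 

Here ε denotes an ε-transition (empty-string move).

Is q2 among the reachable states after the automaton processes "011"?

No

Start in {q0}.
Read '0': {q0} → {q1}.
Read '1': {q1} → {q1}.
Read '1': {q1} → {q1}.
State q2 is not in {q1}.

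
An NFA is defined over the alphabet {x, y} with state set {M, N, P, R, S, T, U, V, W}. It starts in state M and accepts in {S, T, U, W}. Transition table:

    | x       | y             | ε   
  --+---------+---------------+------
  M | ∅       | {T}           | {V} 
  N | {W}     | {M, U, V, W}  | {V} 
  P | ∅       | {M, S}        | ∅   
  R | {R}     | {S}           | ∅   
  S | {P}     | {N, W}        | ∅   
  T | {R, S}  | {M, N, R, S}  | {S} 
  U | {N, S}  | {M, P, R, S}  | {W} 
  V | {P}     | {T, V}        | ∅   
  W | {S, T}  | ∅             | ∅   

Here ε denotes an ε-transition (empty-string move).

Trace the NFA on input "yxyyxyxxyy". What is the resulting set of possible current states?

{M, N, S, T, U, V, W}

Start: ε-closure({M}) = {M, V}.
Read 'y': M→{T}, V→{T, V}; union {T, V}; ε-closure = {S, T, V}.
Read 'x': S→{P}, T→{R, S}, V→{P}; now {P, R, S}.
Read 'y': P→{M, S}, R→{S}, S→{N, W}; union {M, N, S, W}; ε-closure = {M, N, S, V, W}.
Read 'y': M→{T}, N→{M, U, V, W}, S→{N, W}, V→{T, V}, W→∅; union {M, N, T, U, V, W}; ε-closure = {M, N, S, T, U, V, W}.
Read 'x': M→∅, N→{W}, S→{P}, T→{R, S}, U→{N, S}, V→{P}, W→{S, T}; union {N, P, R, S, T, W}; ε-closure = {N, P, R, S, T, V, W}.
Read 'y': N→{M, U, V, W}, P→{M, S}, R→{S}, S→{N, W}, T→{M, N, R, S}, V→{T, V}, W→∅; now {M, N, R, S, T, U, V, W}.
Read 'x': M→∅, N→{W}, R→{R}, S→{P}, T→{R, S}, U→{N, S}, V→{P}, W→{S, T}; union {N, P, R, S, T, W}; ε-closure = {N, P, R, S, T, V, W}.
Read 'x': N→{W}, P→∅, R→{R}, S→{P}, T→{R, S}, V→{P}, W→{S, T}; now {P, R, S, T, W}.
Read 'y': P→{M, S}, R→{S}, S→{N, W}, T→{M, N, R, S}, W→∅; union {M, N, R, S, W}; ε-closure = {M, N, R, S, V, W}.
Read 'y': M→{T}, N→{M, U, V, W}, R→{S}, S→{N, W}, V→{T, V}, W→∅; now {M, N, S, T, U, V, W}.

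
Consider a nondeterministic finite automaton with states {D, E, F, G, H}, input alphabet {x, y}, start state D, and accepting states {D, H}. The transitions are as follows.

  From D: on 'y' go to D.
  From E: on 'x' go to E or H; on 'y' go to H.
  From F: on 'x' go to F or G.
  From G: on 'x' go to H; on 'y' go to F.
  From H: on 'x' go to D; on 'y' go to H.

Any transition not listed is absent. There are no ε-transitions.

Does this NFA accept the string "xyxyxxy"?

No

Start in {D}.
Read 'x': {D} → ∅.
The set is empty and remains empty for the remaining 6 symbols.
The final set ∅ contains no accepting state.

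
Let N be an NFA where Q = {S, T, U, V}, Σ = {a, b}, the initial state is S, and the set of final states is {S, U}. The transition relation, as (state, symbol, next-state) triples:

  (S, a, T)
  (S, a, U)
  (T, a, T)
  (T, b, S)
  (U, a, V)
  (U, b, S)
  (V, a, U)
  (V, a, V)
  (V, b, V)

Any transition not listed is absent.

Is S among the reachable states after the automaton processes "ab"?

Yes

Start in {S}.
Read 'a': {S} → {T, U}.
Read 'b': {T, U} → {S}.
State S is in {S}.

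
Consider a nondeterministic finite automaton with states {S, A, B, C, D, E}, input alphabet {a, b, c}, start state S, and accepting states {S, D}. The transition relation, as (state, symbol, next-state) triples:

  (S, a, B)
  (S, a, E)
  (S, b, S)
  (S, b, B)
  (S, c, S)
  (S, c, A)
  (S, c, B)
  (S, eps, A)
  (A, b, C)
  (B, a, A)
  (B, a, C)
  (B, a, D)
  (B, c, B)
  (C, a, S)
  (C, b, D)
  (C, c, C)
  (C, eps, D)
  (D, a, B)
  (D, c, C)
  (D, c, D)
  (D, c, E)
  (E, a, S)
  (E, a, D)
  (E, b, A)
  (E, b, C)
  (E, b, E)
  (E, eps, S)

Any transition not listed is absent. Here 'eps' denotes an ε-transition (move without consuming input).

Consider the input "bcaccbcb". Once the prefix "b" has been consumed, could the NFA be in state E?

No

Start: ε-closure({S}) = {S, A}.
Read 'b': {S, A} → {S, A, B, C, D}.
State E is not in {S, A, B, C, D}.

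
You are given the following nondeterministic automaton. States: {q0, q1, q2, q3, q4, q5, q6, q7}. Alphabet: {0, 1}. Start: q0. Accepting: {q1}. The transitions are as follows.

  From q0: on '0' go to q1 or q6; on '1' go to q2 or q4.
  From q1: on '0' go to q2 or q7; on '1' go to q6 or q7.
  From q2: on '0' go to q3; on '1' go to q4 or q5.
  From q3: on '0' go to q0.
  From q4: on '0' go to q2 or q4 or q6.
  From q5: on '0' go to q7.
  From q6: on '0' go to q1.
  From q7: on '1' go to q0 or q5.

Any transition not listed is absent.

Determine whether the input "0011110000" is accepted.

Start in {q0}.
Read '0': {q0} → {q1, q6}.
Read '0': {q1, q6} → {q1, q2, q7}.
Read '1': {q1, q2, q7} → {q0, q4, q5, q6, q7}.
Read '1': {q0, q4, q5, q6, q7} → {q0, q2, q4, q5}.
Read '1': {q0, q2, q4, q5} → {q2, q4, q5}.
Read '1': {q2, q4, q5} → {q4, q5}.
Read '0': {q4, q5} → {q2, q4, q6, q7}.
Read '0': {q2, q4, q6, q7} → {q1, q2, q3, q4, q6}.
Read '0': {q1, q2, q3, q4, q6} → {q0, q1, q2, q3, q4, q6, q7}.
Read '0': {q0, q1, q2, q3, q4, q6, q7} → {q0, q1, q2, q3, q4, q6, q7}.
The final set {q0, q1, q2, q3, q4, q6, q7} contains the accepting state q1.

Yes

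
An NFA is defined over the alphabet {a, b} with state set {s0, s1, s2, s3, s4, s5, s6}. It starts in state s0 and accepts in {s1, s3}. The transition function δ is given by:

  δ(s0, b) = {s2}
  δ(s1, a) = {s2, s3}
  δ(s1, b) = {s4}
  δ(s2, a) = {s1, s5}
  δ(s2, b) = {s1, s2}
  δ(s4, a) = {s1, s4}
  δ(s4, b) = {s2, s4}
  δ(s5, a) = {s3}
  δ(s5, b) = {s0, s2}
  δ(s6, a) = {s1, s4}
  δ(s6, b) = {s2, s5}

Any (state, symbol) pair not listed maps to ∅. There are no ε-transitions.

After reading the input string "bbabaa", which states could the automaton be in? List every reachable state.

{s1, s2, s3, s4, s5}

Start in {s0}.
Read 'b': {s0} → {s2}.
Read 'b': {s2} → {s1, s2}.
Read 'a': {s1, s2} → {s1, s2, s3, s5}.
Read 'b': {s1, s2, s3, s5} → {s0, s1, s2, s4}.
Read 'a': {s0, s1, s2, s4} → {s1, s2, s3, s4, s5}.
Read 'a': {s1, s2, s3, s4, s5} → {s1, s2, s3, s4, s5}.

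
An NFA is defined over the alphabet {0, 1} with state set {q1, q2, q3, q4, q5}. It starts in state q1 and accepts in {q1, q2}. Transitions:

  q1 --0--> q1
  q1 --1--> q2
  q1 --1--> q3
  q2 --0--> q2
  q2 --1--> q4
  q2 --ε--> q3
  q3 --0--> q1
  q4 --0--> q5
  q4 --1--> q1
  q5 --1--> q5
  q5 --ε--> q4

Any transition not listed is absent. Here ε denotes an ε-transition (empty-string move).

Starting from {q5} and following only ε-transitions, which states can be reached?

{q4, q5}

Begin with {q5}.
ε-move q5 → q4; add q4.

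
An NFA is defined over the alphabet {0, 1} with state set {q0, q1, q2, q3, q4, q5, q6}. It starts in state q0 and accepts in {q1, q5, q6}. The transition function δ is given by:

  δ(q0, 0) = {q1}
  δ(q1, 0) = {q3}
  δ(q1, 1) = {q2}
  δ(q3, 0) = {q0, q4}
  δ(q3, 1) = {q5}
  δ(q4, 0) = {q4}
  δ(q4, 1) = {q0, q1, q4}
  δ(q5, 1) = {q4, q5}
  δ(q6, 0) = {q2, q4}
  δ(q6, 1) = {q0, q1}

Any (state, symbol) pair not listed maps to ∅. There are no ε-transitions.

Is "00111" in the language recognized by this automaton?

Yes

Start in {q0}.
Read '0': q0→{q1}; now {q1}.
Read '0': q1→{q3}; now {q3}.
Read '1': q3→{q5}; now {q5}.
Read '1': q5→{q4, q5}; now {q4, q5}.
Read '1': q4→{q0, q1, q4}, q5→{q4, q5}; now {q0, q1, q4, q5}.
The final set {q0, q1, q4, q5} contains the accepting states q1, q5.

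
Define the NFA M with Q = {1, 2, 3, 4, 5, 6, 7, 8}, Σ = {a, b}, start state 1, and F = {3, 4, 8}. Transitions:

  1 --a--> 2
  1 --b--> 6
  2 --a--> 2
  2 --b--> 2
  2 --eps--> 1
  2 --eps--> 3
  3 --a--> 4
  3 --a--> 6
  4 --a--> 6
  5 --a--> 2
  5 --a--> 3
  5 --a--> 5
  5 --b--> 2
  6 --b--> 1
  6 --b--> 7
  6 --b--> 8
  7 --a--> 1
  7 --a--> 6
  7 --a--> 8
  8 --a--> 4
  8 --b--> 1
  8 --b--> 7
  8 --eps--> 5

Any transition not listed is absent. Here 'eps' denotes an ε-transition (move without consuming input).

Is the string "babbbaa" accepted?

No

Start in {1}.
Read 'b': 1→{6}; now {6}.
Read 'a': 6→∅; now ∅.
The set is empty and remains empty for the remaining 5 symbols.
The final set ∅ contains no accepting state.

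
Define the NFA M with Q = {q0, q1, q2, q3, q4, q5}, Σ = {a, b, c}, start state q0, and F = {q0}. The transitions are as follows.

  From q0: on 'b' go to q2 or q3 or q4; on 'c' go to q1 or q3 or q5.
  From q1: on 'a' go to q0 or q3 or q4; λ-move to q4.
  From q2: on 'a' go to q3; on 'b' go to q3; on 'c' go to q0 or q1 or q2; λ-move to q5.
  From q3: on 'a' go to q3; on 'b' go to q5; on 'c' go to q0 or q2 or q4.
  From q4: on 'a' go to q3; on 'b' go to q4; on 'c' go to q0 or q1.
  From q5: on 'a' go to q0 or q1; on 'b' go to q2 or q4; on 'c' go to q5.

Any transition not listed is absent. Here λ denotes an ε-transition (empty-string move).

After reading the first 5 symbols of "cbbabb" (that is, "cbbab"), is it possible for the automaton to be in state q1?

Start in {q0}.
Read 'c': {q0} → {q1, q3, q4, q5}.
Read 'b': {q1, q3, q4, q5} → {q2, q4, q5}.
Read 'b': {q2, q4, q5} → {q2, q3, q4, q5}.
Read 'a': {q2, q3, q4, q5} → {q0, q1, q3, q4}.
Read 'b': {q0, q1, q3, q4} → {q2, q3, q4, q5}.
State q1 is not in {q2, q3, q4, q5}.

No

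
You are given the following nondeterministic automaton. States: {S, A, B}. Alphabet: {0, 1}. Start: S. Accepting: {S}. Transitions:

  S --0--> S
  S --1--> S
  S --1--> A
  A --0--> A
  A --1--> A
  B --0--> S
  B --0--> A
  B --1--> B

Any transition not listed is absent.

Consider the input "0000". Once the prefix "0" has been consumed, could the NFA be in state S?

Start in {S}.
Read '0': S→{S}; now {S}.
State S is in {S}.

Yes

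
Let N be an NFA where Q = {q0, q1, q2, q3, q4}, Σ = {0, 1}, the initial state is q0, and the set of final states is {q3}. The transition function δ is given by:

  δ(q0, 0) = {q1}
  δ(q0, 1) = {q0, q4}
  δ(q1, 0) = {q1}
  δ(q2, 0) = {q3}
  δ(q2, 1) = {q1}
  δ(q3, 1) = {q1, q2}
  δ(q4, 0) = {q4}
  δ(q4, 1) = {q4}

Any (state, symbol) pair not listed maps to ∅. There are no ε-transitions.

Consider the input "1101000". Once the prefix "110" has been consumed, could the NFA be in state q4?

Start in {q0}.
Read '1': {q0} → {q0, q4}.
Read '1': {q0, q4} → {q0, q4}.
Read '0': {q0, q4} → {q1, q4}.
State q4 is in {q1, q4}.

Yes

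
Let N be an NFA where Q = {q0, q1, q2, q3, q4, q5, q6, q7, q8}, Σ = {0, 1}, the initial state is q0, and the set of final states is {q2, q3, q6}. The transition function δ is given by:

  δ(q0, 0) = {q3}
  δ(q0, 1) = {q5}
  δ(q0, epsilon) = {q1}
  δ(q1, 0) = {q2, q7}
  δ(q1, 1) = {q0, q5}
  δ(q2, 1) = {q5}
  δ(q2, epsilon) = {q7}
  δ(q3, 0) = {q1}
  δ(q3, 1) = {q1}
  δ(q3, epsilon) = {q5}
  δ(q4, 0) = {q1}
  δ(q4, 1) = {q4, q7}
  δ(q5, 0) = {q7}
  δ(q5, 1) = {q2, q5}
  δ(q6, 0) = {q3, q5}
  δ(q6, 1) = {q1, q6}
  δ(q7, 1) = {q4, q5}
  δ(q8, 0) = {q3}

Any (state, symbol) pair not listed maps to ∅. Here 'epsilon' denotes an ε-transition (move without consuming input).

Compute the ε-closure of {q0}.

{q0, q1}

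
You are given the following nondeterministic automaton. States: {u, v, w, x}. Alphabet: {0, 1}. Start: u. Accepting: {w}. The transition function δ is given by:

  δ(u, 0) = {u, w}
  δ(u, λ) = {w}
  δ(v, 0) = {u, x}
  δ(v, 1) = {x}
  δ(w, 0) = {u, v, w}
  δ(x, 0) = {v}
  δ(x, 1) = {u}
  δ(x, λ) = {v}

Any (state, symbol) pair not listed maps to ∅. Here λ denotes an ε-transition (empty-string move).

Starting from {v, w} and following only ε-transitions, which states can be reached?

{v, w}

Begin with {v, w}.
No ε-moves leave this set, so the closure equals the set itself.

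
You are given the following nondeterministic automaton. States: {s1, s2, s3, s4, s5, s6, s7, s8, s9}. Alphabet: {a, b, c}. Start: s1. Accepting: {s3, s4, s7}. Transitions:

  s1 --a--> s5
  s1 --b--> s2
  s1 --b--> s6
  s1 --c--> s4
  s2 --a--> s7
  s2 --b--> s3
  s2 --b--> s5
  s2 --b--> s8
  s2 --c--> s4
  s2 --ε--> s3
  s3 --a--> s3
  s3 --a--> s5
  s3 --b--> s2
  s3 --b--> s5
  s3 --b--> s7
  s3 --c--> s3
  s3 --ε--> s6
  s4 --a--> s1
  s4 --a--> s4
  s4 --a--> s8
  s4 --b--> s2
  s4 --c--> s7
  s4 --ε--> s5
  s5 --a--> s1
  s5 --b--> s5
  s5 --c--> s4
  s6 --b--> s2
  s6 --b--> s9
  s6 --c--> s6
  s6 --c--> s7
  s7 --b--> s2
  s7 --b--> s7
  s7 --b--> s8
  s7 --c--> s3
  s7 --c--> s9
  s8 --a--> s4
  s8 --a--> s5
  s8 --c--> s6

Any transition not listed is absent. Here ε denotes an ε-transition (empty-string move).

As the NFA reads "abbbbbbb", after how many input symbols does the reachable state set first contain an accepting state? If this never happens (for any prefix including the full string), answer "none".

none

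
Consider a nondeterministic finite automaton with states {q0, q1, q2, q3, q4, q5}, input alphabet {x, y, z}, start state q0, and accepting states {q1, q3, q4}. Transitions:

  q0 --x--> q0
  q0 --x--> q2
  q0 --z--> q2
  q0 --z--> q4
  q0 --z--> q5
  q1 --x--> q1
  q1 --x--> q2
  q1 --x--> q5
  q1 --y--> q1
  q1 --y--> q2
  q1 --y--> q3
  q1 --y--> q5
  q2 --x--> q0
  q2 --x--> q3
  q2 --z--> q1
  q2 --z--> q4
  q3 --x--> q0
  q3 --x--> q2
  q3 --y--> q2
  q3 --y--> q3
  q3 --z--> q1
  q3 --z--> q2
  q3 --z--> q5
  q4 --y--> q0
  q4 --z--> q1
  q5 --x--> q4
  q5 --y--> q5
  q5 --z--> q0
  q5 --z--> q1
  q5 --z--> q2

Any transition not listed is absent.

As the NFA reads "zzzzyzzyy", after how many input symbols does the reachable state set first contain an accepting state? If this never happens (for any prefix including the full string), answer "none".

1

Start in {q0}.
Read 'z': q0→{q2, q4, q5}; now {q2, q4, q5}.
None of the earlier sets intersect F, but {q2, q4, q5} does.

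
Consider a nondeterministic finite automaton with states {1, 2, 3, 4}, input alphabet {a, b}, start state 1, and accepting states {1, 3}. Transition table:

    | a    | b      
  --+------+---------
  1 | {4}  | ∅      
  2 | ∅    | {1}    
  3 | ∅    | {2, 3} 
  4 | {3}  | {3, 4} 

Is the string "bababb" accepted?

No

Start in {1}.
Read 'b': 1→∅; now ∅.
The set is empty and remains empty for the remaining 5 symbols.
The final set ∅ contains no accepting state.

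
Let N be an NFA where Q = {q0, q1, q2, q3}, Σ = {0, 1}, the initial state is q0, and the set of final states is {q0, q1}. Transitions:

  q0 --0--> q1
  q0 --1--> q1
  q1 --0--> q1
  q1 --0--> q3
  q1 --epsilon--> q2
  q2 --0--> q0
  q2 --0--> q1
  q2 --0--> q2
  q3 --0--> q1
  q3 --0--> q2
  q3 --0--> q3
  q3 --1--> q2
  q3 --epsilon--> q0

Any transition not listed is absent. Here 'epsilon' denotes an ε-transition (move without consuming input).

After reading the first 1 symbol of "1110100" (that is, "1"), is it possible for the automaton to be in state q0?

No

Start in {q0}.
Read '1': q0→{q1}; union {q1}; ε-closure = {q1, q2}.
State q0 is not in {q1, q2}.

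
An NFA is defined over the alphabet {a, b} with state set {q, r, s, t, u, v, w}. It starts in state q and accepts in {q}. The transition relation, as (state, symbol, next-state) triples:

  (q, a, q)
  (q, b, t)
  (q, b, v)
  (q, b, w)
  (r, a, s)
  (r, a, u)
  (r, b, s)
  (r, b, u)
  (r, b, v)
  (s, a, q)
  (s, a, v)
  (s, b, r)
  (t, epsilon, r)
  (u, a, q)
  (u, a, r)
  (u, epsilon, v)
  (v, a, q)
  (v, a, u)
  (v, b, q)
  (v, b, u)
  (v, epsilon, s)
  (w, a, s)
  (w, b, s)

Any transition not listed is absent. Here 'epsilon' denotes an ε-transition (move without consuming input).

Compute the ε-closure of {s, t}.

{r, s, t}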